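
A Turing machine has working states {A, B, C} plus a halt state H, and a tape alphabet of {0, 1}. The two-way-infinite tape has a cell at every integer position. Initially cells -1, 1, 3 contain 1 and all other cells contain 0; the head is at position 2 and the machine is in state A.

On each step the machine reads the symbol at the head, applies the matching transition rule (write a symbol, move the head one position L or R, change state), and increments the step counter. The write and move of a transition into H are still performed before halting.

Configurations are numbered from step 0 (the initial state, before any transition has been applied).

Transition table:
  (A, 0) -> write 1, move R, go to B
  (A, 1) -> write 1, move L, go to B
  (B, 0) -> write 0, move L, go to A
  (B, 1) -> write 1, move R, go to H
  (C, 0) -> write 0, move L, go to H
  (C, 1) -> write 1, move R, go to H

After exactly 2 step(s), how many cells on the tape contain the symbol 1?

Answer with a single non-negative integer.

Step 1: in state A at pos 2, read 0 -> (A,0)->write 1,move R,goto B. Now: state=B, head=3, tape[-2..4]=0101110 (head:      ^)
Step 2: in state B at pos 3, read 1 -> (B,1)->write 1,move R,goto H. Now: state=H, head=4, tape[-2..5]=01011100 (head:       ^)
Cells containing 1 after step 2: {-1, 1, 2, 3} -> 4 cell(s)

Answer: 4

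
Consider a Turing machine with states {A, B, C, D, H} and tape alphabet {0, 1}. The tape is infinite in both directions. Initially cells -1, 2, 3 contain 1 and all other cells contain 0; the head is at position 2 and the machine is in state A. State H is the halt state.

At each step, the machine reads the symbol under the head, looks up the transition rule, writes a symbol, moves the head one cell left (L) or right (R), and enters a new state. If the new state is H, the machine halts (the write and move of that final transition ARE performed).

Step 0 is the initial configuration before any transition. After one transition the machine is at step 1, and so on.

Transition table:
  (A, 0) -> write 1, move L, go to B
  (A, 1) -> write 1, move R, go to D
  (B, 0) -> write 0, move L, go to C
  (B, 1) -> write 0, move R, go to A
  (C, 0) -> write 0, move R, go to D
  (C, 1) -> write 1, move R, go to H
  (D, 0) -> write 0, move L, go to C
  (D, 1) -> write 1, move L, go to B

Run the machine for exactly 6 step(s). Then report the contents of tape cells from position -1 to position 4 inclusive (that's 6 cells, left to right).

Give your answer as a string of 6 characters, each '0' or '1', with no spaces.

Step 1: in state A at pos 2, read 1 -> (A,1)->write 1,move R,goto D. Now: state=D, head=3, tape[-2..4]=0100110 (head:      ^)
Step 2: in state D at pos 3, read 1 -> (D,1)->write 1,move L,goto B. Now: state=B, head=2, tape[-2..4]=0100110 (head:     ^)
Step 3: in state B at pos 2, read 1 -> (B,1)->write 0,move R,goto A. Now: state=A, head=3, tape[-2..4]=0100010 (head:      ^)
Step 4: in state A at pos 3, read 1 -> (A,1)->write 1,move R,goto D. Now: state=D, head=4, tape[-2..5]=01000100 (head:       ^)
Step 5: in state D at pos 4, read 0 -> (D,0)->write 0,move L,goto C. Now: state=C, head=3, tape[-2..5]=01000100 (head:      ^)
Step 6: in state C at pos 3, read 1 -> (C,1)->write 1,move R,goto H. Now: state=H, head=4, tape[-2..5]=01000100 (head:       ^)

Answer: 100010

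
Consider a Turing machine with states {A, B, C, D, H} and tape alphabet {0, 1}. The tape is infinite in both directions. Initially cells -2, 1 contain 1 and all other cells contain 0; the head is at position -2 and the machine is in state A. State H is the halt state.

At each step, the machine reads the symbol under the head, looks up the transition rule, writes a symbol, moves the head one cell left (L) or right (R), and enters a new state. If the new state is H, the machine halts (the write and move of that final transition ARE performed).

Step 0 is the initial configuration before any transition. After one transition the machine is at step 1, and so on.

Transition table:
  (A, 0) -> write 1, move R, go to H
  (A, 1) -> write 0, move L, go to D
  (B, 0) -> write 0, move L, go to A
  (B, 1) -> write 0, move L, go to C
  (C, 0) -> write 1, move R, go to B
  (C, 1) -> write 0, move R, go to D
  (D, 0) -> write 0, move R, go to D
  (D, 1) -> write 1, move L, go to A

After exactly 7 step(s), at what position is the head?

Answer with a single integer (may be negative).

Answer: 1

Derivation:
Step 1: in state A at pos -2, read 1 -> (A,1)->write 0,move L,goto D. Now: state=D, head=-3, tape[-4..2]=0000010 (head:  ^)
Step 2: in state D at pos -3, read 0 -> (D,0)->write 0,move R,goto D. Now: state=D, head=-2, tape[-4..2]=0000010 (head:   ^)
Step 3: in state D at pos -2, read 0 -> (D,0)->write 0,move R,goto D. Now: state=D, head=-1, tape[-4..2]=0000010 (head:    ^)
Step 4: in state D at pos -1, read 0 -> (D,0)->write 0,move R,goto D. Now: state=D, head=0, tape[-4..2]=0000010 (head:     ^)
Step 5: in state D at pos 0, read 0 -> (D,0)->write 0,move R,goto D. Now: state=D, head=1, tape[-4..2]=0000010 (head:      ^)
Step 6: in state D at pos 1, read 1 -> (D,1)->write 1,move L,goto A. Now: state=A, head=0, tape[-4..2]=0000010 (head:     ^)
Step 7: in state A at pos 0, read 0 -> (A,0)->write 1,move R,goto H. Now: state=H, head=1, tape[-4..2]=0000110 (head:      ^)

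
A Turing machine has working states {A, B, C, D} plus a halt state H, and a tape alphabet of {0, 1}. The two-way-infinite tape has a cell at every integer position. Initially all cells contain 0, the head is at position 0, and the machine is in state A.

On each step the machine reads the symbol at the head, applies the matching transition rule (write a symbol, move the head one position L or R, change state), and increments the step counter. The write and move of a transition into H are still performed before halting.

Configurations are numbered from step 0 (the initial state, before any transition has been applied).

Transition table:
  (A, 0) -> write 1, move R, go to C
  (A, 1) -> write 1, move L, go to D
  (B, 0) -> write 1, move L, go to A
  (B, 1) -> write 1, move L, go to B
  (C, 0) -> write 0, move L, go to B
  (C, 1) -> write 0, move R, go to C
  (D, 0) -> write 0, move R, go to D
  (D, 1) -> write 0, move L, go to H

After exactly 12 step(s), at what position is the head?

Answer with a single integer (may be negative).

Answer: 0

Derivation:
Step 1: in state A at pos 0, read 0 -> (A,0)->write 1,move R,goto C. Now: state=C, head=1, tape[-1..2]=0100 (head:   ^)
Step 2: in state C at pos 1, read 0 -> (C,0)->write 0,move L,goto B. Now: state=B, head=0, tape[-1..2]=0100 (head:  ^)
Step 3: in state B at pos 0, read 1 -> (B,1)->write 1,move L,goto B. Now: state=B, head=-1, tape[-2..2]=00100 (head:  ^)
Step 4: in state B at pos -1, read 0 -> (B,0)->write 1,move L,goto A. Now: state=A, head=-2, tape[-3..2]=001100 (head:  ^)
Step 5: in state A at pos -2, read 0 -> (A,0)->write 1,move R,goto C. Now: state=C, head=-1, tape[-3..2]=011100 (head:   ^)
Step 6: in state C at pos -1, read 1 -> (C,1)->write 0,move R,goto C. Now: state=C, head=0, tape[-3..2]=010100 (head:    ^)
Step 7: in state C at pos 0, read 1 -> (C,1)->write 0,move R,goto C. Now: state=C, head=1, tape[-3..2]=010000 (head:     ^)
Step 8: in state C at pos 1, read 0 -> (C,0)->write 0,move L,goto B. Now: state=B, head=0, tape[-3..2]=010000 (head:    ^)
Step 9: in state B at pos 0, read 0 -> (B,0)->write 1,move L,goto A. Now: state=A, head=-1, tape[-3..2]=010100 (head:   ^)
Step 10: in state A at pos -1, read 0 -> (A,0)->write 1,move R,goto C. Now: state=C, head=0, tape[-3..2]=011100 (head:    ^)
Step 11: in state C at pos 0, read 1 -> (C,1)->write 0,move R,goto C. Now: state=C, head=1, tape[-3..2]=011000 (head:     ^)
Step 12: in state C at pos 1, read 0 -> (C,0)->write 0,move L,goto B. Now: state=B, head=0, tape[-3..2]=011000 (head:    ^)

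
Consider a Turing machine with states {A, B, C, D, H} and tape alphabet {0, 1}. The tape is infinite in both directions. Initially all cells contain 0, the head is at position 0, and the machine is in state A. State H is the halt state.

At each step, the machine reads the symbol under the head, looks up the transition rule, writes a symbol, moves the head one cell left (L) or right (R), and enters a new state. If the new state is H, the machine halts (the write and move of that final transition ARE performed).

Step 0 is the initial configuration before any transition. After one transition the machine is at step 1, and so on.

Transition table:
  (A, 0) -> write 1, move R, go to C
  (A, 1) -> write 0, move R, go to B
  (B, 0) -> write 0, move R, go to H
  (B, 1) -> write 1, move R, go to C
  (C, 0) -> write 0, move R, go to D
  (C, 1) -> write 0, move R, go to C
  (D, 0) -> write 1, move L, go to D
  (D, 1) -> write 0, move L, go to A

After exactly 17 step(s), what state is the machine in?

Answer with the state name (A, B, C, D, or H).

Answer: B

Derivation:
Step 1: in state A at pos 0, read 0 -> (A,0)->write 1,move R,goto C. Now: state=C, head=1, tape[-1..2]=0100 (head:   ^)
Step 2: in state C at pos 1, read 0 -> (C,0)->write 0,move R,goto D. Now: state=D, head=2, tape[-1..3]=01000 (head:    ^)
Step 3: in state D at pos 2, read 0 -> (D,0)->write 1,move L,goto D. Now: state=D, head=1, tape[-1..3]=01010 (head:   ^)
Step 4: in state D at pos 1, read 0 -> (D,0)->write 1,move L,goto D. Now: state=D, head=0, tape[-1..3]=01110 (head:  ^)
Step 5: in state D at pos 0, read 1 -> (D,1)->write 0,move L,goto A. Now: state=A, head=-1, tape[-2..3]=000110 (head:  ^)
Step 6: in state A at pos -1, read 0 -> (A,0)->write 1,move R,goto C. Now: state=C, head=0, tape[-2..3]=010110 (head:   ^)
Step 7: in state C at pos 0, read 0 -> (C,0)->write 0,move R,goto D. Now: state=D, head=1, tape[-2..3]=010110 (head:    ^)
Step 8: in state D at pos 1, read 1 -> (D,1)->write 0,move L,goto A. Now: state=A, head=0, tape[-2..3]=010010 (head:   ^)
Step 9: in state A at pos 0, read 0 -> (A,0)->write 1,move R,goto C. Now: state=C, head=1, tape[-2..3]=011010 (head:    ^)
Step 10: in state C at pos 1, read 0 -> (C,0)->write 0,move R,goto D. Now: state=D, head=2, tape[-2..3]=011010 (head:     ^)
Step 11: in state D at pos 2, read 1 -> (D,1)->write 0,move L,goto A. Now: state=A, head=1, tape[-2..3]=011000 (head:    ^)
Step 12: in state A at pos 1, read 0 -> (A,0)->write 1,move R,goto C. Now: state=C, head=2, tape[-2..3]=011100 (head:     ^)
Step 13: in state C at pos 2, read 0 -> (C,0)->write 0,move R,goto D. Now: state=D, head=3, tape[-2..4]=0111000 (head:      ^)
Step 14: in state D at pos 3, read 0 -> (D,0)->write 1,move L,goto D. Now: state=D, head=2, tape[-2..4]=0111010 (head:     ^)
Step 15: in state D at pos 2, read 0 -> (D,0)->write 1,move L,goto D. Now: state=D, head=1, tape[-2..4]=0111110 (head:    ^)
Step 16: in state D at pos 1, read 1 -> (D,1)->write 0,move L,goto A. Now: state=A, head=0, tape[-2..4]=0110110 (head:   ^)
Step 17: in state A at pos 0, read 1 -> (A,1)->write 0,move R,goto B. Now: state=B, head=1, tape[-2..4]=0100110 (head:    ^)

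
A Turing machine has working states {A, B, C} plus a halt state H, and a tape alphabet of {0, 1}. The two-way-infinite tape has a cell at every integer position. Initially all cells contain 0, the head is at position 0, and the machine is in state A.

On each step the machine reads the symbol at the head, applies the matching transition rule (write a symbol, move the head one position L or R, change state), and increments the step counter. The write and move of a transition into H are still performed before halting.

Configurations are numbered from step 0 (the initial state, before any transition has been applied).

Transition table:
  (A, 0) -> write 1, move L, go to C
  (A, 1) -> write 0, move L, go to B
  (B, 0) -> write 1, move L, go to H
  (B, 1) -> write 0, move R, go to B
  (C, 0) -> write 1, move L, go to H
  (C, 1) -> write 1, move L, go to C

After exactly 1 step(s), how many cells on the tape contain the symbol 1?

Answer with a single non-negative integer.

Step 1: in state A at pos 0, read 0 -> (A,0)->write 1,move L,goto C. Now: state=C, head=-1, tape[-2..1]=0010 (head:  ^)
Cells containing 1 after step 1: {0} -> 1 cell(s)

Answer: 1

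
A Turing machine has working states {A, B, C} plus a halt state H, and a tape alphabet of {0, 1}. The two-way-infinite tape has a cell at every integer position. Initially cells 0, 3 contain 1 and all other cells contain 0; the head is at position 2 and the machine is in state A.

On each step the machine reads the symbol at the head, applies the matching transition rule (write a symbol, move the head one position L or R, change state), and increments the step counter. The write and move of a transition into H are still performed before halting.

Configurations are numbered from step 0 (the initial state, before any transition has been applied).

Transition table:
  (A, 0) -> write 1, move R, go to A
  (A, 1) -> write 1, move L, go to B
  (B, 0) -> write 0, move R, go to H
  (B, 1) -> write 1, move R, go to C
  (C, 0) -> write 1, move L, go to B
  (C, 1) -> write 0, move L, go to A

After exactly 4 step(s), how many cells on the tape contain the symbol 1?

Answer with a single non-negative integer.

Step 1: in state A at pos 2, read 0 -> (A,0)->write 1,move R,goto A. Now: state=A, head=3, tape[-1..4]=010110 (head:     ^)
Step 2: in state A at pos 3, read 1 -> (A,1)->write 1,move L,goto B. Now: state=B, head=2, tape[-1..4]=010110 (head:    ^)
Step 3: in state B at pos 2, read 1 -> (B,1)->write 1,move R,goto C. Now: state=C, head=3, tape[-1..4]=010110 (head:     ^)
Step 4: in state C at pos 3, read 1 -> (C,1)->write 0,move L,goto A. Now: state=A, head=2, tape[-1..4]=010100 (head:    ^)
Cells containing 1 after step 4: {0, 2} -> 2 cell(s)

Answer: 2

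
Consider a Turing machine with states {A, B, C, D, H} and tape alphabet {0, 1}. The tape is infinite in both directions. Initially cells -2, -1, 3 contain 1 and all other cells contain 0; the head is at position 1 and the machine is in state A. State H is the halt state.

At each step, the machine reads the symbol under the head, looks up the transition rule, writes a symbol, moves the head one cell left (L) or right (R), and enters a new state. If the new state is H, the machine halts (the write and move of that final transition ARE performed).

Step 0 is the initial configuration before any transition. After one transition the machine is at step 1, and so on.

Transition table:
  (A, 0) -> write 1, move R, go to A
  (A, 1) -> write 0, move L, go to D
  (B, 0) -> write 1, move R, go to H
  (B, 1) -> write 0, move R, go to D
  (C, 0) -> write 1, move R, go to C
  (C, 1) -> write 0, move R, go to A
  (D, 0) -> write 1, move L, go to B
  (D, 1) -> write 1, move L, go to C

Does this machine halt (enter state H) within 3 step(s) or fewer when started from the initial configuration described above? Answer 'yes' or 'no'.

Step 1: in state A at pos 1, read 0 -> (A,0)->write 1,move R,goto A. Now: state=A, head=2, tape[-3..4]=01101010 (head:      ^)
Step 2: in state A at pos 2, read 0 -> (A,0)->write 1,move R,goto A. Now: state=A, head=3, tape[-3..4]=01101110 (head:       ^)
Step 3: in state A at pos 3, read 1 -> (A,1)->write 0,move L,goto D. Now: state=D, head=2, tape[-3..4]=01101100 (head:      ^)
After 3 step(s): state = D (not H) -> not halted within 3 -> no

Answer: no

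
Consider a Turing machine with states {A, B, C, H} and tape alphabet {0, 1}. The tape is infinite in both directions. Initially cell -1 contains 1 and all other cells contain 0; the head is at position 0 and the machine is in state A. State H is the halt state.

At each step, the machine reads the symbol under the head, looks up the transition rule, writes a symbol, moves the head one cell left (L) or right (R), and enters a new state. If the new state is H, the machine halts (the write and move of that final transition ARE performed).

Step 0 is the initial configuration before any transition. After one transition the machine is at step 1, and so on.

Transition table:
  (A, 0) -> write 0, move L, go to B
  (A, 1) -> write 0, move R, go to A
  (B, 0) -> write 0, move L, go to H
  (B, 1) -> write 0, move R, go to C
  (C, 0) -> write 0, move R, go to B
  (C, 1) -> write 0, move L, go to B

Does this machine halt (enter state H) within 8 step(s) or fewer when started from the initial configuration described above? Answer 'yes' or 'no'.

Step 1: in state A at pos 0, read 0 -> (A,0)->write 0,move L,goto B. Now: state=B, head=-1, tape[-2..1]=0100 (head:  ^)
Step 2: in state B at pos -1, read 1 -> (B,1)->write 0,move R,goto C. Now: state=C, head=0, tape[-2..1]=0000 (head:   ^)
Step 3: in state C at pos 0, read 0 -> (C,0)->write 0,move R,goto B. Now: state=B, head=1, tape[-2..2]=00000 (head:    ^)
Step 4: in state B at pos 1, read 0 -> (B,0)->write 0,move L,goto H. Now: state=H, head=0, tape[-2..2]=00000 (head:   ^)
State H reached at step 4; 4 <= 8 -> yes

Answer: yes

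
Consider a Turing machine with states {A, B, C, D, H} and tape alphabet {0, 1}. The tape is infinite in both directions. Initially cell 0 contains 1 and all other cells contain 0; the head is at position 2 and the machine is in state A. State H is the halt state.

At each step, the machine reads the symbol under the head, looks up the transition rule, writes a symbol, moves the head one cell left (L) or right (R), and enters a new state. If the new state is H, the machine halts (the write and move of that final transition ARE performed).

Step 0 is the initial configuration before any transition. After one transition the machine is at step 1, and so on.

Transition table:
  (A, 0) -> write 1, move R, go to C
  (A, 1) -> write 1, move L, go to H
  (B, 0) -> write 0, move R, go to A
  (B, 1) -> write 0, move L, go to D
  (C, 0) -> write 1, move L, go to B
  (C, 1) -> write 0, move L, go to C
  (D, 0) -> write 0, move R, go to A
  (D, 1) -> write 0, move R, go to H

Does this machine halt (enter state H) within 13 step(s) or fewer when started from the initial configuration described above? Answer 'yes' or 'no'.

Answer: no

Derivation:
Step 1: in state A at pos 2, read 0 -> (A,0)->write 1,move R,goto C. Now: state=C, head=3, tape[-1..4]=010100 (head:     ^)
Step 2: in state C at pos 3, read 0 -> (C,0)->write 1,move L,goto B. Now: state=B, head=2, tape[-1..4]=010110 (head:    ^)
Step 3: in state B at pos 2, read 1 -> (B,1)->write 0,move L,goto D. Now: state=D, head=1, tape[-1..4]=010010 (head:   ^)
Step 4: in state D at pos 1, read 0 -> (D,0)->write 0,move R,goto A. Now: state=A, head=2, tape[-1..4]=010010 (head:    ^)
Step 5: in state A at pos 2, read 0 -> (A,0)->write 1,move R,goto C. Now: state=C, head=3, tape[-1..4]=010110 (head:     ^)
Step 6: in state C at pos 3, read 1 -> (C,1)->write 0,move L,goto C. Now: state=C, head=2, tape[-1..4]=010100 (head:    ^)
Step 7: in state C at pos 2, read 1 -> (C,1)->write 0,move L,goto C. Now: state=C, head=1, tape[-1..4]=010000 (head:   ^)
Step 8: in state C at pos 1, read 0 -> (C,0)->write 1,move L,goto B. Now: state=B, head=0, tape[-1..4]=011000 (head:  ^)
Step 9: in state B at pos 0, read 1 -> (B,1)->write 0,move L,goto D. Now: state=D, head=-1, tape[-2..4]=0001000 (head:  ^)
Step 10: in state D at pos -1, read 0 -> (D,0)->write 0,move R,goto A. Now: state=A, head=0, tape[-2..4]=0001000 (head:   ^)
Step 11: in state A at pos 0, read 0 -> (A,0)->write 1,move R,goto C. Now: state=C, head=1, tape[-2..4]=0011000 (head:    ^)
Step 12: in state C at pos 1, read 1 -> (C,1)->write 0,move L,goto C. Now: state=C, head=0, tape[-2..4]=0010000 (head:   ^)
Step 13: in state C at pos 0, read 1 -> (C,1)->write 0,move L,goto C. Now: state=C, head=-1, tape[-2..4]=0000000 (head:  ^)
After 13 step(s): state = C (not H) -> not halted within 13 -> no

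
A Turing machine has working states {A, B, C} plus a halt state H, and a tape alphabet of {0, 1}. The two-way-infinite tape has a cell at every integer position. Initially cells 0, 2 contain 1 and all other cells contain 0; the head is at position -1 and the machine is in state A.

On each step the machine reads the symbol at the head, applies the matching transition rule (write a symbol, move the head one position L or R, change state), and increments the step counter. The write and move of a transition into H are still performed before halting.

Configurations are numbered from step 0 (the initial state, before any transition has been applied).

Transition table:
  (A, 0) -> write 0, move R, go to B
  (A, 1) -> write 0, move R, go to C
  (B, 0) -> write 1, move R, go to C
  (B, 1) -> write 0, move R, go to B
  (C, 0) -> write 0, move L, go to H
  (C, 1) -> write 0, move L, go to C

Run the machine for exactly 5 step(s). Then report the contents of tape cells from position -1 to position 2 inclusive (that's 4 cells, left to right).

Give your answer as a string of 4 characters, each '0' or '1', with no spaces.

Answer: 0000

Derivation:
Step 1: in state A at pos -1, read 0 -> (A,0)->write 0,move R,goto B. Now: state=B, head=0, tape[-2..3]=001010 (head:   ^)
Step 2: in state B at pos 0, read 1 -> (B,1)->write 0,move R,goto B. Now: state=B, head=1, tape[-2..3]=000010 (head:    ^)
Step 3: in state B at pos 1, read 0 -> (B,0)->write 1,move R,goto C. Now: state=C, head=2, tape[-2..3]=000110 (head:     ^)
Step 4: in state C at pos 2, read 1 -> (C,1)->write 0,move L,goto C. Now: state=C, head=1, tape[-2..3]=000100 (head:    ^)
Step 5: in state C at pos 1, read 1 -> (C,1)->write 0,move L,goto C. Now: state=C, head=0, tape[-2..3]=000000 (head:   ^)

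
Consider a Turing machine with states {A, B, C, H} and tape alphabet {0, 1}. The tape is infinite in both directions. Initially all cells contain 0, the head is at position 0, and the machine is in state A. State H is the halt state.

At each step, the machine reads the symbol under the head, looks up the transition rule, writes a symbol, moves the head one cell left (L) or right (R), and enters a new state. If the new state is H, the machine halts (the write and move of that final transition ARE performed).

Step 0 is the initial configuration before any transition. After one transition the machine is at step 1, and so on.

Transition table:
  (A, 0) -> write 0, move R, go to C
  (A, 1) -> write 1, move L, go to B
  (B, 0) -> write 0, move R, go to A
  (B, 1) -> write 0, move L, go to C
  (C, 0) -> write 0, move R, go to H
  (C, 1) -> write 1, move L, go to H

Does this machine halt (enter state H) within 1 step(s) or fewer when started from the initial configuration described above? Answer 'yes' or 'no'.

Answer: no

Derivation:
Step 1: in state A at pos 0, read 0 -> (A,0)->write 0,move R,goto C. Now: state=C, head=1, tape[-1..2]=0000 (head:   ^)
After 1 step(s): state = C (not H) -> not halted within 1 -> no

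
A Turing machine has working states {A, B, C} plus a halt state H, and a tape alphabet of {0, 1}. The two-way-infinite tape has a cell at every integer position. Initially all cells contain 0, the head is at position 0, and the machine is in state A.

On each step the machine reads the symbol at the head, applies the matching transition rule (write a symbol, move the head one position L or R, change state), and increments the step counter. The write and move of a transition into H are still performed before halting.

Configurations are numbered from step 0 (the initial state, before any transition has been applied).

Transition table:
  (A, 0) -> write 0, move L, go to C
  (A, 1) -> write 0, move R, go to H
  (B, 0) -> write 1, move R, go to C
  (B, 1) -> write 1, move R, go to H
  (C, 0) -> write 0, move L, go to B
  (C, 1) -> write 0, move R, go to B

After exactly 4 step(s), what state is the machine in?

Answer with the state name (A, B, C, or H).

Answer: B

Derivation:
Step 1: in state A at pos 0, read 0 -> (A,0)->write 0,move L,goto C. Now: state=C, head=-1, tape[-2..1]=0000 (head:  ^)
Step 2: in state C at pos -1, read 0 -> (C,0)->write 0,move L,goto B. Now: state=B, head=-2, tape[-3..1]=00000 (head:  ^)
Step 3: in state B at pos -2, read 0 -> (B,0)->write 1,move R,goto C. Now: state=C, head=-1, tape[-3..1]=01000 (head:   ^)
Step 4: in state C at pos -1, read 0 -> (C,0)->write 0,move L,goto B. Now: state=B, head=-2, tape[-3..1]=01000 (head:  ^)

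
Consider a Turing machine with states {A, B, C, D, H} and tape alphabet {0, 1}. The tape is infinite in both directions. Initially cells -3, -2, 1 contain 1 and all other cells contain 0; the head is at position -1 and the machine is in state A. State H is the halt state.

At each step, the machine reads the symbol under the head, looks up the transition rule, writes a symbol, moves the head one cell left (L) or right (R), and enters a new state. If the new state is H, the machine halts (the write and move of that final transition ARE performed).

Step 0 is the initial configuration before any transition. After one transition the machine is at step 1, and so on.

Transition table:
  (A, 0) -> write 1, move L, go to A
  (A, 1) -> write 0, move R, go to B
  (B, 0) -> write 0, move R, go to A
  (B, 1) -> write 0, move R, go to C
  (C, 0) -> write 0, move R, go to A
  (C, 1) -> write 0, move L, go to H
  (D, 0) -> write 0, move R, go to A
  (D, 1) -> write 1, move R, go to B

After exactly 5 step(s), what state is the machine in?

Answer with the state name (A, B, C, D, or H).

Step 1: in state A at pos -1, read 0 -> (A,0)->write 1,move L,goto A. Now: state=A, head=-2, tape[-4..2]=0111010 (head:   ^)
Step 2: in state A at pos -2, read 1 -> (A,1)->write 0,move R,goto B. Now: state=B, head=-1, tape[-4..2]=0101010 (head:    ^)
Step 3: in state B at pos -1, read 1 -> (B,1)->write 0,move R,goto C. Now: state=C, head=0, tape[-4..2]=0100010 (head:     ^)
Step 4: in state C at pos 0, read 0 -> (C,0)->write 0,move R,goto A. Now: state=A, head=1, tape[-4..2]=0100010 (head:      ^)
Step 5: in state A at pos 1, read 1 -> (A,1)->write 0,move R,goto B. Now: state=B, head=2, tape[-4..3]=01000000 (head:       ^)

Answer: B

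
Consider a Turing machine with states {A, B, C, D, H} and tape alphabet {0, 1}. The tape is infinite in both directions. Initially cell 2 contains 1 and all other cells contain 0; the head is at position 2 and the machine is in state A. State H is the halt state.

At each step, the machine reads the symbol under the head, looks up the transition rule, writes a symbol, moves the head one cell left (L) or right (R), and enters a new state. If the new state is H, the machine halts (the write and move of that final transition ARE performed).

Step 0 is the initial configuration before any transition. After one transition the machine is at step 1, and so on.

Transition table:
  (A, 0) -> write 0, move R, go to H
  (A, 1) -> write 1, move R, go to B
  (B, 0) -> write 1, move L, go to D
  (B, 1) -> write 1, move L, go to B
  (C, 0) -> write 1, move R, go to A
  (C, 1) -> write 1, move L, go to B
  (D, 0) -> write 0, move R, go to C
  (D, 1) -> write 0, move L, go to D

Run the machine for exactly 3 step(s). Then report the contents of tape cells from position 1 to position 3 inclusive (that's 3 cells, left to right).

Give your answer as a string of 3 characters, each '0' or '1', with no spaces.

Step 1: in state A at pos 2, read 1 -> (A,1)->write 1,move R,goto B. Now: state=B, head=3, tape[1..4]=0100 (head:   ^)
Step 2: in state B at pos 3, read 0 -> (B,0)->write 1,move L,goto D. Now: state=D, head=2, tape[1..4]=0110 (head:  ^)
Step 3: in state D at pos 2, read 1 -> (D,1)->write 0,move L,goto D. Now: state=D, head=1, tape[0..4]=00010 (head:  ^)

Answer: 001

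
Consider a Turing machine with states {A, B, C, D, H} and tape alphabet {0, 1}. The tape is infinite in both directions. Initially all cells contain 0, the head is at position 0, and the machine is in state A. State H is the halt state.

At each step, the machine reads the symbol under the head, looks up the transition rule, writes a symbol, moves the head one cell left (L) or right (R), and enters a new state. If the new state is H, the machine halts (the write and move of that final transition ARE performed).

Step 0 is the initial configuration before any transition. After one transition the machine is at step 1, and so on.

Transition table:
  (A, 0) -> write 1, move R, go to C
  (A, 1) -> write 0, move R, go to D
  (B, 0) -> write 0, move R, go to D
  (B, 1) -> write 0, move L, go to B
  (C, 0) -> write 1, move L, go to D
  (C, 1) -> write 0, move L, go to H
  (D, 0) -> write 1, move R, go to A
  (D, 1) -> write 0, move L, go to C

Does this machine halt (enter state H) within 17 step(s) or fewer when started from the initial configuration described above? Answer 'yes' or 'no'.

Step 1: in state A at pos 0, read 0 -> (A,0)->write 1,move R,goto C. Now: state=C, head=1, tape[-1..2]=0100 (head:   ^)
Step 2: in state C at pos 1, read 0 -> (C,0)->write 1,move L,goto D. Now: state=D, head=0, tape[-1..2]=0110 (head:  ^)
Step 3: in state D at pos 0, read 1 -> (D,1)->write 0,move L,goto C. Now: state=C, head=-1, tape[-2..2]=00010 (head:  ^)
Step 4: in state C at pos -1, read 0 -> (C,0)->write 1,move L,goto D. Now: state=D, head=-2, tape[-3..2]=001010 (head:  ^)
Step 5: in state D at pos -2, read 0 -> (D,0)->write 1,move R,goto A. Now: state=A, head=-1, tape[-3..2]=011010 (head:   ^)
Step 6: in state A at pos -1, read 1 -> (A,1)->write 0,move R,goto D. Now: state=D, head=0, tape[-3..2]=010010 (head:    ^)
Step 7: in state D at pos 0, read 0 -> (D,0)->write 1,move R,goto A. Now: state=A, head=1, tape[-3..2]=010110 (head:     ^)
Step 8: in state A at pos 1, read 1 -> (A,1)->write 0,move R,goto D. Now: state=D, head=2, tape[-3..3]=0101000 (head:      ^)
Step 9: in state D at pos 2, read 0 -> (D,0)->write 1,move R,goto A. Now: state=A, head=3, tape[-3..4]=01010100 (head:       ^)
Step 10: in state A at pos 3, read 0 -> (A,0)->write 1,move R,goto C. Now: state=C, head=4, tape[-3..5]=010101100 (head:        ^)
Step 11: in state C at pos 4, read 0 -> (C,0)->write 1,move L,goto D. Now: state=D, head=3, tape[-3..5]=010101110 (head:       ^)
Step 12: in state D at pos 3, read 1 -> (D,1)->write 0,move L,goto C. Now: state=C, head=2, tape[-3..5]=010101010 (head:      ^)
Step 13: in state C at pos 2, read 1 -> (C,1)->write 0,move L,goto H. Now: state=H, head=1, tape[-3..5]=010100010 (head:     ^)
State H reached at step 13; 13 <= 17 -> yes

Answer: yes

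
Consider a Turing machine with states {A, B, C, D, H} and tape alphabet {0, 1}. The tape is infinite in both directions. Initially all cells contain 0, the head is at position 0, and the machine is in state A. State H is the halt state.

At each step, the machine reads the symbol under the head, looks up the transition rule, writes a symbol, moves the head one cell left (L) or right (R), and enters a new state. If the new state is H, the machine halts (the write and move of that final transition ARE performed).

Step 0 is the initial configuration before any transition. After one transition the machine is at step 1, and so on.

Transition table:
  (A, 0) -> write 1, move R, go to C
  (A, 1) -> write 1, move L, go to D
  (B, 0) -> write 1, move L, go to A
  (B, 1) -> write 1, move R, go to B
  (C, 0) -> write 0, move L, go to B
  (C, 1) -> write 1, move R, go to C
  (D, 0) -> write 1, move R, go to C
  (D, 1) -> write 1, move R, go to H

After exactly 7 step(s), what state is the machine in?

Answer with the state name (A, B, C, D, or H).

Step 1: in state A at pos 0, read 0 -> (A,0)->write 1,move R,goto C. Now: state=C, head=1, tape[-1..2]=0100 (head:   ^)
Step 2: in state C at pos 1, read 0 -> (C,0)->write 0,move L,goto B. Now: state=B, head=0, tape[-1..2]=0100 (head:  ^)
Step 3: in state B at pos 0, read 1 -> (B,1)->write 1,move R,goto B. Now: state=B, head=1, tape[-1..2]=0100 (head:   ^)
Step 4: in state B at pos 1, read 0 -> (B,0)->write 1,move L,goto A. Now: state=A, head=0, tape[-1..2]=0110 (head:  ^)
Step 5: in state A at pos 0, read 1 -> (A,1)->write 1,move L,goto D. Now: state=D, head=-1, tape[-2..2]=00110 (head:  ^)
Step 6: in state D at pos -1, read 0 -> (D,0)->write 1,move R,goto C. Now: state=C, head=0, tape[-2..2]=01110 (head:   ^)
Step 7: in state C at pos 0, read 1 -> (C,1)->write 1,move R,goto C. Now: state=C, head=1, tape[-2..2]=01110 (head:    ^)

Answer: C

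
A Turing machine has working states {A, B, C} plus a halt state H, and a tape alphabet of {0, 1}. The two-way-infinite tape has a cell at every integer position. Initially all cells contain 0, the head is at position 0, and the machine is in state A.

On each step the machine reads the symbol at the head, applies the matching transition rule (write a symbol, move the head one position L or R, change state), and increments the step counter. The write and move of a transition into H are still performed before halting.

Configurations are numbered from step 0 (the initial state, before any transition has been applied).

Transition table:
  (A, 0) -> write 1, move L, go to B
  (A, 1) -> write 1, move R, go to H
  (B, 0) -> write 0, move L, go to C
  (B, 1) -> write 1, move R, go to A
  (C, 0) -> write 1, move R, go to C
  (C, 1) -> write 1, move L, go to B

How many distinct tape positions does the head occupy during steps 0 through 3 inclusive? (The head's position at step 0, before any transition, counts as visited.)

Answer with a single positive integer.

Answer: 3

Derivation:
Step 1: in state A at pos 0, read 0 -> (A,0)->write 1,move L,goto B. Now: state=B, head=-1, tape[-2..1]=0010 (head:  ^)
Step 2: in state B at pos -1, read 0 -> (B,0)->write 0,move L,goto C. Now: state=C, head=-2, tape[-3..1]=00010 (head:  ^)
Step 3: in state C at pos -2, read 0 -> (C,0)->write 1,move R,goto C. Now: state=C, head=-1, tape[-3..1]=01010 (head:   ^)
Head positions at steps 0..3: starting at 0, distinct positions visited = {-2, -1, 0} -> 3 position(s)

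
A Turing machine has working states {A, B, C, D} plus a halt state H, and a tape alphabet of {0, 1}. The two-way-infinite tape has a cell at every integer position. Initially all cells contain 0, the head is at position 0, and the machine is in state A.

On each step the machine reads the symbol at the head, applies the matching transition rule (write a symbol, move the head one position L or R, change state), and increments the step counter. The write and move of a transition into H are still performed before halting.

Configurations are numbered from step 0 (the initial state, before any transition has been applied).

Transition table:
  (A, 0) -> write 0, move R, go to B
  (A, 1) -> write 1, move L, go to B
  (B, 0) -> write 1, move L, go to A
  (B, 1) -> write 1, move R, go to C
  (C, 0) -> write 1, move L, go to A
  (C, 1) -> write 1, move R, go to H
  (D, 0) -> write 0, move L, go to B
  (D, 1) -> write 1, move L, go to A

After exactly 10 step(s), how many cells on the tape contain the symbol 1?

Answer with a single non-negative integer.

Answer: 3

Derivation:
Step 1: in state A at pos 0, read 0 -> (A,0)->write 0,move R,goto B. Now: state=B, head=1, tape[-1..2]=0000 (head:   ^)
Step 2: in state B at pos 1, read 0 -> (B,0)->write 1,move L,goto A. Now: state=A, head=0, tape[-1..2]=0010 (head:  ^)
Step 3: in state A at pos 0, read 0 -> (A,0)->write 0,move R,goto B. Now: state=B, head=1, tape[-1..2]=0010 (head:   ^)
Step 4: in state B at pos 1, read 1 -> (B,1)->write 1,move R,goto C. Now: state=C, head=2, tape[-1..3]=00100 (head:    ^)
Step 5: in state C at pos 2, read 0 -> (C,0)->write 1,move L,goto A. Now: state=A, head=1, tape[-1..3]=00110 (head:   ^)
Step 6: in state A at pos 1, read 1 -> (A,1)->write 1,move L,goto B. Now: state=B, head=0, tape[-1..3]=00110 (head:  ^)
Step 7: in state B at pos 0, read 0 -> (B,0)->write 1,move L,goto A. Now: state=A, head=-1, tape[-2..3]=001110 (head:  ^)
Step 8: in state A at pos -1, read 0 -> (A,0)->write 0,move R,goto B. Now: state=B, head=0, tape[-2..3]=001110 (head:   ^)
Step 9: in state B at pos 0, read 1 -> (B,1)->write 1,move R,goto C. Now: state=C, head=1, tape[-2..3]=001110 (head:    ^)
Step 10: in state C at pos 1, read 1 -> (C,1)->write 1,move R,goto H. Now: state=H, head=2, tape[-2..3]=001110 (head:     ^)
Cells containing 1 after step 10: {0, 1, 2} -> 3 cell(s)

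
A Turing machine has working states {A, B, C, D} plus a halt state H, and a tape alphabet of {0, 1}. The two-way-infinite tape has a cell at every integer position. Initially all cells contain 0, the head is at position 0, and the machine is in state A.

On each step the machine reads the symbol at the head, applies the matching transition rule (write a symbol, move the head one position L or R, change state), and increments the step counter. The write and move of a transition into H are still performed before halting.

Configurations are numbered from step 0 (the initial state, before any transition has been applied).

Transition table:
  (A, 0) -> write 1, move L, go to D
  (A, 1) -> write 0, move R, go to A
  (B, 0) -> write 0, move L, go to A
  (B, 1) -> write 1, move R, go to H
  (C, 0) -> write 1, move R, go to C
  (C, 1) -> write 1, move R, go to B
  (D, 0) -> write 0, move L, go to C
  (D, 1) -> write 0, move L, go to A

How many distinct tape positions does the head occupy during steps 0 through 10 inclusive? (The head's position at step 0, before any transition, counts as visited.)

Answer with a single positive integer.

Answer: 4

Derivation:
Step 1: in state A at pos 0, read 0 -> (A,0)->write 1,move L,goto D. Now: state=D, head=-1, tape[-2..1]=0010 (head:  ^)
Step 2: in state D at pos -1, read 0 -> (D,0)->write 0,move L,goto C. Now: state=C, head=-2, tape[-3..1]=00010 (head:  ^)
Step 3: in state C at pos -2, read 0 -> (C,0)->write 1,move R,goto C. Now: state=C, head=-1, tape[-3..1]=01010 (head:   ^)
Step 4: in state C at pos -1, read 0 -> (C,0)->write 1,move R,goto C. Now: state=C, head=0, tape[-3..1]=01110 (head:    ^)
Step 5: in state C at pos 0, read 1 -> (C,1)->write 1,move R,goto B. Now: state=B, head=1, tape[-3..2]=011100 (head:     ^)
Step 6: in state B at pos 1, read 0 -> (B,0)->write 0,move L,goto A. Now: state=A, head=0, tape[-3..2]=011100 (head:    ^)
Step 7: in state A at pos 0, read 1 -> (A,1)->write 0,move R,goto A. Now: state=A, head=1, tape[-3..2]=011000 (head:     ^)
Step 8: in state A at pos 1, read 0 -> (A,0)->write 1,move L,goto D. Now: state=D, head=0, tape[-3..2]=011010 (head:    ^)
Step 9: in state D at pos 0, read 0 -> (D,0)->write 0,move L,goto C. Now: state=C, head=-1, tape[-3..2]=011010 (head:   ^)
Step 10: in state C at pos -1, read 1 -> (C,1)->write 1,move R,goto B. Now: state=B, head=0, tape[-3..2]=011010 (head:    ^)
Head positions at steps 0..10: starting at 0, distinct positions visited = {-2, -1, 0, 1} -> 4 position(s)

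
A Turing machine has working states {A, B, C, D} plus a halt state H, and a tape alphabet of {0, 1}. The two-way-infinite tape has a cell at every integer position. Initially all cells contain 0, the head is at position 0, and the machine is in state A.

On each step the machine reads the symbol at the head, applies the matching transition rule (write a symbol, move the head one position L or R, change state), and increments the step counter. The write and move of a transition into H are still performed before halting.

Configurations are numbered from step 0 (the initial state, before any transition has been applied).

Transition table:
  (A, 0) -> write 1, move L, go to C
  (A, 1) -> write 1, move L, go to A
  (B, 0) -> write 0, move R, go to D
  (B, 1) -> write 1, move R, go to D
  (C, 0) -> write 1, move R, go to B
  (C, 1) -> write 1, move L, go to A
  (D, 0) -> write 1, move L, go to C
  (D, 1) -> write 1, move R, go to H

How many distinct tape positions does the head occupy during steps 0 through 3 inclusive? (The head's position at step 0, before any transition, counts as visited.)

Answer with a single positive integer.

Step 1: in state A at pos 0, read 0 -> (A,0)->write 1,move L,goto C. Now: state=C, head=-1, tape[-2..1]=0010 (head:  ^)
Step 2: in state C at pos -1, read 0 -> (C,0)->write 1,move R,goto B. Now: state=B, head=0, tape[-2..1]=0110 (head:   ^)
Step 3: in state B at pos 0, read 1 -> (B,1)->write 1,move R,goto D. Now: state=D, head=1, tape[-2..2]=01100 (head:    ^)
Head positions at steps 0..3: starting at 0, distinct positions visited = {-1, 0, 1} -> 3 position(s)

Answer: 3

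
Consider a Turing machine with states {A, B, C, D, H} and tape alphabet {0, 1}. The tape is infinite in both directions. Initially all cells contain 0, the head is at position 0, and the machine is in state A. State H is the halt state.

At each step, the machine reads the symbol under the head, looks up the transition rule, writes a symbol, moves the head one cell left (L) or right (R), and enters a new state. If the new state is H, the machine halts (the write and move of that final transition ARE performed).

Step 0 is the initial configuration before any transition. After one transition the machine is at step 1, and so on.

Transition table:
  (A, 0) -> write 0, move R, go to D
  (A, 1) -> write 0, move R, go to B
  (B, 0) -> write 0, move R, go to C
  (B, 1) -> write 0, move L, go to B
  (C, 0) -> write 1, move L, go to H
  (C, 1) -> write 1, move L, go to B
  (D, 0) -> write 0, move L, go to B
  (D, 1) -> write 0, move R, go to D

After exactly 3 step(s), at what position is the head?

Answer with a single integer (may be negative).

Step 1: in state A at pos 0, read 0 -> (A,0)->write 0,move R,goto D. Now: state=D, head=1, tape[-1..2]=0000 (head:   ^)
Step 2: in state D at pos 1, read 0 -> (D,0)->write 0,move L,goto B. Now: state=B, head=0, tape[-1..2]=0000 (head:  ^)
Step 3: in state B at pos 0, read 0 -> (B,0)->write 0,move R,goto C. Now: state=C, head=1, tape[-1..2]=0000 (head:   ^)

Answer: 1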